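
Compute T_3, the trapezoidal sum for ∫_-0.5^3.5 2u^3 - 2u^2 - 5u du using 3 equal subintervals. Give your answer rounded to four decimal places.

24.6296

Δu = (3.5 − (-0.5))/3 = 4/3.
f(-0.5) = 1.75, f(5/6) = -475/108, f(13/6) = 13/108, f(3.5) = 43.75.
T_3 = (Δu/2)·[f(u_0) + 2f(u_1) + 2f(u_2) + f(u_3)].
Sum ≈ 24.6296.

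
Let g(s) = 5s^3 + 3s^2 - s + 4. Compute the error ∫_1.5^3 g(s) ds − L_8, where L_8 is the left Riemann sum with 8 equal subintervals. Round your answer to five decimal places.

Exact integral: ∫_1.5^3 g(s) ds = 121.171875.
L_8 ≈ 108.6628418.
Error ≈ 121.171875 − 108.6628418 ≈ 12.50903.

12.50903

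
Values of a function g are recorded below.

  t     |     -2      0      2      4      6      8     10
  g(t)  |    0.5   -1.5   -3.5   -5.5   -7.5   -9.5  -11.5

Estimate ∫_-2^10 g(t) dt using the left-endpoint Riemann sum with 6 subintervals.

Δt = 2.
Sum = 2·[0.5 + (-1.5) + (-3.5) + (-5.5) + (-7.5) + (-9.5)] = -54.

-54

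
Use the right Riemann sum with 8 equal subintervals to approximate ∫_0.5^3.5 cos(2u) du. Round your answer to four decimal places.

Δu = (3.5 − 0.5)/8 = 0.375.
Right endpoints: 0.875, 1.25, 1.625, 2, 2.375, 2.75, 3.125, 3.5.
f(0.875) ≈ -0.1782, f(1.25) ≈ -0.8011, f(1.625) ≈ -0.9941, f(2) ≈ -0.6536, f(2.375) ≈ 0.0376, f(2.75) ≈ 0.7087, f(3.125) ≈ 0.9994, f(3.5) ≈ 0.7539.
Sum = Δu · [f(0.875) + f(1.25) + f(1.625) + ...].
Sum ≈ -0.0478.

-0.0478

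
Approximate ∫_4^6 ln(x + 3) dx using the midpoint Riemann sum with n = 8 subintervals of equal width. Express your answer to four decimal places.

4.1537

Δx = (6 − 4)/8 = 0.25.
Midpoints: 4.125, 4.375, 4.625, 4.875, 5.125, 5.375, 5.625, 5.875.
f(4.125) ≈ 1.9636, f(4.375) ≈ 1.9981, f(4.625) ≈ 2.0314, f(4.875) ≈ 2.0637, f(5.125) ≈ 2.0949, f(5.375) ≈ 2.1253, f(5.625) ≈ 2.1547, f(5.875) ≈ 2.1832.
Sum = Δx · [f(4.125) + f(4.375) + f(4.625) + ...].
Sum ≈ 4.1537.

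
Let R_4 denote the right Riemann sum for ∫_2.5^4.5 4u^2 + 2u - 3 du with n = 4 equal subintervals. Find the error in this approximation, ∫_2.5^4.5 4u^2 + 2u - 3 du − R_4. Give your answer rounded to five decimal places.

-15.33333

Exact integral: ∫_2.5^4.5 f(u) du ≈ 108.6666667.
R_4 = 124.
Error ≈ 108.6666667 − 124 ≈ -15.33333.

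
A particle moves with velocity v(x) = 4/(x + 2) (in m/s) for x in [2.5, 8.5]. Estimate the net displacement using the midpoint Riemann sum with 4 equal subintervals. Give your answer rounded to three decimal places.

3.374

Δx = (8.5 − 2.5)/4 = 1.5.
Midpoints: 3.25, 4.75, 6.25, 7.75.
v(3.25) = 16/21, v(4.75) = 16/27, v(6.25) = 16/33, v(7.75) = 16/39.
Sum = Δx · [v(3.25) + v(4.75) + v(6.25) + v(7.75)].
Sum ≈ 3.374.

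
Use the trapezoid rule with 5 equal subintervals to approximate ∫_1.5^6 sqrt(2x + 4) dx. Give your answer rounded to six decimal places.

15.151294

Δx = (6 − 1.5)/5 = 0.9.
f(1.5) ≈ 2.645751, f(2.4) ≈ 2.966479, f(3.3) ≈ 3.255764, f(4.2) ≈ 3.521363, f(5.1) ≈ 3.768289, f(6) ≈ 4.000000.
T_5 = (Δx/2)·[f(x_0) + 2f(x_1) + ... + 2f(x_{4}) + f(x_5)].
Sum ≈ 15.151294.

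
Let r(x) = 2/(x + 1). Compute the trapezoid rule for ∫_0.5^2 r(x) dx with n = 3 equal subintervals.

Δx = (2 − 0.5)/3 = 0.5.
r(0.5) = 4/3, r(1) = 1, r(1.5) = 0.8, r(2) = 2/3.
T_3 = (Δx/2)·[r(x_0) + 2r(x_1) + 2r(x_2) + r(x_3)].
Sum = 1.4.

1.4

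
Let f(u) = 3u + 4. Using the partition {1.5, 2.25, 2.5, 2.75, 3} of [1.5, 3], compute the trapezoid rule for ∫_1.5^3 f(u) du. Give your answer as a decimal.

16.125

Subinterval widths: 0.75, 0.25, 0.25, 0.25.
f(1.5) = 8.5, f(2.25) = 10.75, f(2.5) = 11.5, f(2.75) = 12.25, f(3) = 13.
On each subinterval the trapezoid contributes (Δu_i/2)·[f(u_{i-1}) + f(u_i)].
Sum = 16.125.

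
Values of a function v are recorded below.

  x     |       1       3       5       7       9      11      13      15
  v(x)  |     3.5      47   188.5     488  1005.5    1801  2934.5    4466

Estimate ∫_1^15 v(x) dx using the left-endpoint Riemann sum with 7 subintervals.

Δx = 2.
Sum = 2·[3.5 + 47 + 188.5 + 488 + 1005.5 + 1801 + 2934.5] = 12936.

12936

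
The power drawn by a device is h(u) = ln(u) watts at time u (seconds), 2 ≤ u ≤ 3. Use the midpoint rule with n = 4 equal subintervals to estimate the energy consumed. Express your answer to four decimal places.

Δu = (3 − 2)/4 = 0.25.
Midpoints: 2.125, 2.375, 2.625, 2.875.
h(2.125) ≈ 0.7538, h(2.375) ≈ 0.8650, h(2.625) ≈ 0.9651, h(2.875) ≈ 1.0561.
Sum = Δu · [h(2.125) + h(2.375) + h(2.625) + h(2.875)].
Sum ≈ 0.9100.

0.9100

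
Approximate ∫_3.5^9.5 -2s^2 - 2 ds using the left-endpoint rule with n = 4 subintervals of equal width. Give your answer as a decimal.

-442.5

Δs = (9.5 − 3.5)/4 = 1.5.
Left endpoints: 3.5, 5, 6.5, 8.
f(3.5) = -26.5, f(5) = -52, f(6.5) = -86.5, f(8) = -130.
Sum = Δs · [f(3.5) + f(5) + f(6.5) + f(8)].
Sum = -442.5.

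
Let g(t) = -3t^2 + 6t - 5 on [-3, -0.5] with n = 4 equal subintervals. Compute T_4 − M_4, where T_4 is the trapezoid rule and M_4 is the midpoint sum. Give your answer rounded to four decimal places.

T_4 = -66.11328125.
M_4 ≈ -65.380859.
T_4 − M_4 ≈ -0.7324.

-0.7324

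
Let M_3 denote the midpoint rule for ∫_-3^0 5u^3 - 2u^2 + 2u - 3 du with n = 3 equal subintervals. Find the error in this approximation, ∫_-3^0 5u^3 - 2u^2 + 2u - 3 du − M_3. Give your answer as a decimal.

Exact integral: ∫_-3^0 f(u) du = -137.25.
M_3 = -131.125.
Error = -137.25 − (-131.125) = -6.125.

-6.125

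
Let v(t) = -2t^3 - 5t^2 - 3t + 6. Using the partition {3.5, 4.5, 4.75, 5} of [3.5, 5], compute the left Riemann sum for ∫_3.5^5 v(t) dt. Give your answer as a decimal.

Subinterval widths: 1, 0.25, 0.25.
Left endpoints: 3.5, 4.5, 4.75.
v(3.5) = -151.5, v(4.5) = -291, v(4.75) = -335.40625.
Sum = Σ Δt_i · v(t_i).
Sum = -308.1015625.

-308.1015625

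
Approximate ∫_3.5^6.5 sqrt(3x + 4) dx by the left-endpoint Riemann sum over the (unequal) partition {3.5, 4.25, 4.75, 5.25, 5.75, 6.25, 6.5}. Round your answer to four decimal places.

Subinterval widths: 0.75, 0.5, 0.5, 0.5, 0.5, 0.25.
Left endpoints: 3.5, 4.25, 4.75, 5.25, 5.75, 6.25.
f(3.5) ≈ 3.8079, f(4.25) ≈ 4.0927, f(4.75) ≈ 4.2720, f(5.25) ≈ 4.4441, f(5.75) ≈ 4.6098, f(6.25) ≈ 4.7697.
Sum = Σ Δx_i · f(x_i).
Sum ≈ 12.7576.

12.7576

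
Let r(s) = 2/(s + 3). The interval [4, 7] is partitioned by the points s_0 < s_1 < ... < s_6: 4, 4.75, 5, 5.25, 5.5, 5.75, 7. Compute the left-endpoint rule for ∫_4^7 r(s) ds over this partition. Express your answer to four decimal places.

Subinterval widths: 0.75, 0.25, 0.25, 0.25, 0.25, 1.25.
Left endpoints: 4, 4.75, 5, 5.25, 5.5, 5.75.
r(4) = 2/7, r(4.75) = 8/31, r(5) = 0.25, r(5.25) = 8/33, r(5.5) = 4/17, r(5.75) = 8/35.
Sum = Σ Δs_i · r(s_i).
Sum ≈ 0.7464.

0.7464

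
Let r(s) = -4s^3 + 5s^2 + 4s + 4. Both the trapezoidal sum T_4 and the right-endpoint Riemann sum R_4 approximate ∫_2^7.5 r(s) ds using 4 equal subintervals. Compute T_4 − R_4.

T_4 = -2421.890625.
R_4 = -3365.3125.
T_4 − R_4 = 943.421875.

943.421875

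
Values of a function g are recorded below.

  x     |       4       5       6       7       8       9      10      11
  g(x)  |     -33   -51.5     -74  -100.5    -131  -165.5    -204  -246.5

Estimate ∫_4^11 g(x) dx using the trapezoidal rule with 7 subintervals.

-866.25

Δx = 1.
T_7 = (1/2)·[(-33) + 2·(-51.5) + 2·(-74) + 2·(-100.5) + 2·(-131) + 2·(-165.5) + 2·(-204) + (-246.5)] = -866.25.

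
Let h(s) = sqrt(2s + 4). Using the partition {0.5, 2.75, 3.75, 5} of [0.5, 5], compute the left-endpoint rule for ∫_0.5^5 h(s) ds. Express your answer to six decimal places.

12.352316

Subinterval widths: 2.25, 1, 1.25.
Left endpoints: 0.5, 2.75, 3.75.
h(0.5) ≈ 2.236068, h(2.75) ≈ 3.082207, h(3.75) ≈ 3.391165.
Sum = Σ Δs_i · h(s_i).
Sum ≈ 12.352316.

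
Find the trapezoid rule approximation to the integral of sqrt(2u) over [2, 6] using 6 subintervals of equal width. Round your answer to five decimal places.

11.18194

Δu = (6 − 2)/6 = 2/3.
f(2) ≈ 2.00000, f(8/3) ≈ 2.30940, f(10/3) ≈ 2.58199, f(4) ≈ 2.82843, f(14/3) ≈ 3.05505, f(16/3) ≈ 3.26599, f(6) ≈ 3.46410.
T_6 = (Δu/2)·[f(u_0) + 2f(u_1) + ... + 2f(u_{5}) + f(u_6)].
Sum ≈ 11.18194.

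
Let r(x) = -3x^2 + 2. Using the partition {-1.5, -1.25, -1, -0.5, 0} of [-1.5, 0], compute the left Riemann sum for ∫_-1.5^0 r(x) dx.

-1.734375

Subinterval widths: 0.25, 0.25, 0.5, 0.5.
Left endpoints: -1.5, -1.25, -1, -0.5.
r(-1.5) = -4.75, r(-1.25) = -2.6875, r(-1) = -1, r(-0.5) = 1.25.
Sum = Σ Δx_i · r(x_i).
Sum = -1.734375.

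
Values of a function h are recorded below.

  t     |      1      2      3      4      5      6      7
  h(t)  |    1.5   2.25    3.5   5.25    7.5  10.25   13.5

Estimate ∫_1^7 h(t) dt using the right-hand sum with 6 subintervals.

Δt = 1.
Sum = 1·[2.25 + 3.5 + 5.25 + 7.5 + 10.25 + 13.5] = 42.25.

42.25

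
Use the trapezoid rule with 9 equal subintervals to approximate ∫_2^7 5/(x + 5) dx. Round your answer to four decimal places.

Δx = (7 − 2)/9 = 5/9.
f(2) = 5/7, f(23/9) = 45/68, f(28/9) = 45/73, f(11/3) = 15/26, f(38/9) = 45/83, f(43/9) = 45/88, f(16/3) = 15/31, f(53/9) = 45/98, f(58/9) = 45/103, f(7) = 5/12.
T_9 = (Δx/2)·[f(x_0) + 2f(x_1) + ... + 2f(x_{8}) + f(x_9)].
Sum ≈ 2.6967.

2.6967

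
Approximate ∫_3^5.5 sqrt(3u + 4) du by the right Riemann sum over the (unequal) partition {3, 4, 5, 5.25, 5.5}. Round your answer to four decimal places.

Subinterval widths: 1, 1, 0.25, 0.25.
Right endpoints: 4, 5, 5.25, 5.5.
f(4) ≈ 4.0000, f(5) ≈ 4.3589, f(5.25) ≈ 4.4441, f(5.5) ≈ 4.5277.
Sum = Σ Δu_i · f(u_i).
Sum ≈ 10.6018.

10.6018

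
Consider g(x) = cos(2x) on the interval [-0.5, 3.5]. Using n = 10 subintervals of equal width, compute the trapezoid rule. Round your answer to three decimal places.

0.709

Δx = (3.5 − (-0.5))/10 = 0.4.
g(-0.5) ≈ 0.540, g(-0.1) ≈ 0.980, g(0.3) ≈ 0.825, g(0.7) ≈ 0.170, g(1.1) ≈ -0.589, g(1.5) ≈ -0.990, g(1.9) ≈ -0.791, g(2.3) ≈ -0.112, g(2.7) ≈ 0.635, g(3.1) ≈ 0.997, g(3.5) ≈ 0.754.
T_10 = (Δx/2)·[g(x_0) + 2g(x_1) + ... + 2g(x_{9}) + g(x_10)].
Sum ≈ 0.709.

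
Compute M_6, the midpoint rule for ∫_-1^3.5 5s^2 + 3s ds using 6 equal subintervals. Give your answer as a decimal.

Δs = (3.5 − (-1))/6 = 0.75.
Midpoints: -0.625, 0.125, 0.875, 1.625, 2.375, 3.125.
f(-0.625) = 0.078125, f(0.125) = 0.453125, f(0.875) = 6.453125, f(1.625) = 18.078125, f(2.375) = 35.328125, f(3.125) = 58.203125.
Sum = Δs · [f(-0.625) + f(0.125) + f(0.875) + ...].
Sum = 88.9453125.

88.9453125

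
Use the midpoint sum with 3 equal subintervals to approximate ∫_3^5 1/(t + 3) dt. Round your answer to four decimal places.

Δt = (5 − 3)/3 = 2/3.
Midpoints: 10/3, 4, 14/3.
f(10/3) = 3/19, f(4) = 1/7, f(14/3) = 3/23.
Sum = Δt · [f(10/3) + f(4) + f(14/3)].
Sum ≈ 0.2875.

0.2875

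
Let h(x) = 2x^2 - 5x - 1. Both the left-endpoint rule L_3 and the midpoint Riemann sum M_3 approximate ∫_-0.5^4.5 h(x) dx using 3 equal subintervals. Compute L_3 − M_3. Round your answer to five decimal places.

-5.55556

L_3 ≈ -2.0370370.
M_3 ≈ 3.5185185.
L_3 − M_3 ≈ -5.55556.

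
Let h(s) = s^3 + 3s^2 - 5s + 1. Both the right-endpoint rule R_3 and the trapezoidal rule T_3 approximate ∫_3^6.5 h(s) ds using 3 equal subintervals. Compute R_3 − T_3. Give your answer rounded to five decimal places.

192.42708

R_3 ≈ 800.1388889.
T_3 ≈ 607.7118056.
R_3 − T_3 ≈ 192.42708.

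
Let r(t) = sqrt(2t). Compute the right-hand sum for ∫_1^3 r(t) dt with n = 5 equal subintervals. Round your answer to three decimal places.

Δt = (3 − 1)/5 = 0.4.
Right endpoints: 1.4, 1.8, 2.2, 2.6, 3.
r(1.4) ≈ 1.673, r(1.8) ≈ 1.897, r(2.2) ≈ 2.098, r(2.6) ≈ 2.280, r(3) ≈ 2.449.
Sum = Δt · [r(1.4) + r(1.8) + r(2.2) + r(2.6) + r(3)].
Sum ≈ 4.159.

4.159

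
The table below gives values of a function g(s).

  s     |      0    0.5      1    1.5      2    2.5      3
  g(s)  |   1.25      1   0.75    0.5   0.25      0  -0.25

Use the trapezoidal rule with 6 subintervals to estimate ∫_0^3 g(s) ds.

Δs = 0.5.
T_6 = (0.5/2)·[1.25 + 2·1 + 2·0.75 + 2·0.5 + 2·0.25 + 2·0 + (-0.25)] = 1.5.

1.5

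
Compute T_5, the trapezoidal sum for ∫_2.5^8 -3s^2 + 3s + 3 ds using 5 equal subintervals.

Δs = (8 − 2.5)/5 = 1.1.
f(2.5) = -8.25, f(3.6) = -25.08, f(4.7) = -49.17, f(5.8) = -80.52, f(6.9) = -119.13, f(8) = -165.
T_5 = (Δs/2)·[f(s_0) + 2f(s_1) + ... + 2f(s_{4}) + f(s_5)].
Sum = -396.5775.

-396.5775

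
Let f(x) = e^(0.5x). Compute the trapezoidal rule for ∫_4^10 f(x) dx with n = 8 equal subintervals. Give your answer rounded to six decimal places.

285.345738

Δx = (10 − 4)/8 = 0.75.
f(4) ≈ 7.389056, f(4.75) ≈ 10.751013, f(5.5) ≈ 15.642632, f(6.25) ≈ 22.759895, f(7) ≈ 33.115452, f(7.75) ≈ 48.182698, f(8.5) ≈ 70.105412, f(9.25) ≈ 102.002773, f(10) ≈ 148.413159.
T_8 = (Δx/2)·[f(x_0) + 2f(x_1) + ... + 2f(x_{7}) + f(x_8)].
Sum ≈ 285.345738.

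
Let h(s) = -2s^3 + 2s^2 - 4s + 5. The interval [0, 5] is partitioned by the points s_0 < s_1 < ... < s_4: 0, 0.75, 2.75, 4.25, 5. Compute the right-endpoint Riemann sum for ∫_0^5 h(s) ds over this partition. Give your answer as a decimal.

Subinterval widths: 0.75, 2, 1.5, 0.75.
Right endpoints: 0.75, 2.75, 4.25, 5.
h(0.75) = 2.28125, h(2.75) = -32.46875, h(4.25) = -129.40625, h(5) = -215.
Sum = Σ Δs_i · h(s_i).
Sum = -418.5859375.

-418.5859375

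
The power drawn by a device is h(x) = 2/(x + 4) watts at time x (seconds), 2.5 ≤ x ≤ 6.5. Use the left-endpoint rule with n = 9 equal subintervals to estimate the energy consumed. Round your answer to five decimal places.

0.98567

Δx = (6.5 − 2.5)/9 = 4/9.
Left endpoints: 2.5, 53/18, 61/18, 23/6, 77/18, 85/18, 31/6, 101/18, 109/18.
h(2.5) = 4/13, h(53/18) = 0.288, h(61/18) = 36/133, h(23/6) = 12/47, h(77/18) = 36/149, h(85/18) = 36/157, h(31/6) = 12/55, h(101/18) = 36/173, h(109/18) = 36/181.
Sum = Δx · [h(2.5) + h(53/18) + h(61/18) + ...].
Sum ≈ 0.98567.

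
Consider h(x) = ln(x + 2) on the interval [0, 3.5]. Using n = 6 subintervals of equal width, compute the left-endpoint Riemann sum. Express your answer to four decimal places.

Δx = (3.5 − 0)/6 = 7/12.
Left endpoints: 0, 7/12, 7/6, 1.75, 7/3, 35/12.
h(0) ≈ 0.6931, h(7/12) ≈ 0.9491, h(7/6) ≈ 1.1527, h(1.75) ≈ 1.3218, h(7/3) ≈ 1.4663, h(35/12) ≈ 1.5926.
Sum = Δx · [h(0) + h(7/12) + h(7/6) + ...].
Sum ≈ 4.1858.

4.1858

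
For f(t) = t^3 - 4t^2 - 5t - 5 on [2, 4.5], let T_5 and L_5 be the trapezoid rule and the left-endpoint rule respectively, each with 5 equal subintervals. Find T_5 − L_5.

1.40625

T_5 = -64.84375.
L_5 = -66.25.
T_5 − L_5 = 1.40625.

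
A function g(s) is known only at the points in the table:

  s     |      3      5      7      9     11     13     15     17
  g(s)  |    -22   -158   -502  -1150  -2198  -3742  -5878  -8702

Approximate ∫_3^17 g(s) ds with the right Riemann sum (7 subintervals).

-44660

Δs = 2.
Sum = 2·[(-158) + (-502) + (-1150) + (-2198) + (-3742) + (-5878) + (-8702)] = -44660.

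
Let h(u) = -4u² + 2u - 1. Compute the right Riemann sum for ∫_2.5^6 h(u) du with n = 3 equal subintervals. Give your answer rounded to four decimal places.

Δu = (6 − 2.5)/3 = 7/6.
Right endpoints: 11/3, 29/6, 6.
h(11/3) = -427/9, h(29/6) = -763/9, h(6) = -133.
Sum = Δu · [h(11/3) + h(29/6) + h(6)].
Sum ≈ -309.4259.

-309.4259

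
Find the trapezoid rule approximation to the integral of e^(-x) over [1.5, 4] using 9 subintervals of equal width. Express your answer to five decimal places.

Δx = (4 − 1.5)/9 = 5/18.
f(1.5) ≈ 0.22313, f(16/9) ≈ 0.16901, f(37/18) ≈ 0.12802, f(7/3) ≈ 0.09697, f(47/18) ≈ 0.07345, f(26/9) ≈ 0.05564, f(19/6) ≈ 0.04214, f(31/9) ≈ 0.03192, f(67/18) ≈ 0.02418, f(4) ≈ 0.01832.
T_9 = (Δx/2)·[f(x_0) + 2f(x_1) + ... + 2f(x_{8}) + f(x_9)].
Sum ≈ 0.20613.

0.20613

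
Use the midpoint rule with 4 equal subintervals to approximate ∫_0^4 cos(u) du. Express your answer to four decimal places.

-0.7893

Δu = (4 − 0)/4 = 1.
Midpoints: 0.5, 1.5, 2.5, 3.5.
f(0.5) ≈ 0.8776, f(1.5) ≈ 0.0707, f(2.5) ≈ -0.8011, f(3.5) ≈ -0.9365.
Sum = Δu · [f(0.5) + f(1.5) + f(2.5) + f(3.5)].
Sum ≈ -0.7893.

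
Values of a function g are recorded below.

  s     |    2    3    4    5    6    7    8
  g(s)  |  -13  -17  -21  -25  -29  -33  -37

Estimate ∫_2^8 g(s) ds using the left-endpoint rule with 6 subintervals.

-138

Δs = 1.
Sum = 1·[(-13) + (-17) + (-21) + (-25) + (-29) + (-33)] = -138.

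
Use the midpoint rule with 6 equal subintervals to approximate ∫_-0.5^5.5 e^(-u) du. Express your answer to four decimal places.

Δu = (5.5 − (-0.5))/6 = 1.
Midpoints: 0, 1, 2, 3, 4, 5.
f(0) ≈ 1.0000, f(1) ≈ 0.3679, f(2) ≈ 0.1353, f(3) ≈ 0.0498, f(4) ≈ 0.0183, f(5) ≈ 0.0067.
Sum = Δu · [f(0) + f(1) + f(2) + ...].
Sum ≈ 1.5781.

1.5781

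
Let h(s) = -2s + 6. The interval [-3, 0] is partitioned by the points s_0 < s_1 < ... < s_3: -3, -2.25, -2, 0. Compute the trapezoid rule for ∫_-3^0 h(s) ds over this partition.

Subinterval widths: 0.75, 0.25, 2.
h(-3) = 12, h(-2.25) = 10.5, h(-2) = 10, h(0) = 6.
On each subinterval the trapezoid contributes (Δs_i/2)·[h(s_{i-1}) + h(s_i)].
Sum = 27.

27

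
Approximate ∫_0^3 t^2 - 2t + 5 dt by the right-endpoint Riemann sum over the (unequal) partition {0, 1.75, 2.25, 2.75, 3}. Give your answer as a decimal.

16.296875

Subinterval widths: 1.75, 0.5, 0.5, 0.25.
Right endpoints: 1.75, 2.25, 2.75, 3.
f(1.75) = 4.5625, f(2.25) = 5.5625, f(2.75) = 7.0625, f(3) = 8.
Sum = Σ Δt_i · f(t_i).
Sum = 16.296875.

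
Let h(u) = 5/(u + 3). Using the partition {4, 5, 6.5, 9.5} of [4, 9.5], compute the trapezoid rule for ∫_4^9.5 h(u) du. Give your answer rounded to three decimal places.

Subinterval widths: 1, 1.5, 3.
h(4) = 5/7, h(5) = 0.625, h(6.5) = 10/19, h(9.5) = 0.4.
On each subinterval the trapezoid contributes (Δu_i/2)·[h(u_{i-1}) + h(u_i)].
Sum ≈ 2.923.

2.923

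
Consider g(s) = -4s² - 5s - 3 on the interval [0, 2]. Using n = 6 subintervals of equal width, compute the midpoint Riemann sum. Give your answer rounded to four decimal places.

Δs = (2 − 0)/6 = 1/3.
Midpoints: 1/6, 0.5, 5/6, 7/6, 1.5, 11/6.
g(1/6) = -71/18, g(0.5) = -6.5, g(5/6) = -179/18, g(7/6) = -257/18, g(1.5) = -19.5, g(11/6) = -461/18.
Sum = Δs · [g(1/6) + g(0.5) + g(5/6) + ...].
Sum ≈ -26.5926.

-26.5926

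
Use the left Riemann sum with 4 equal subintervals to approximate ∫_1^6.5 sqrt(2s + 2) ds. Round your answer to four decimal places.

Δs = (6.5 − 1)/4 = 1.375.
Left endpoints: 1, 2.375, 3.75, 5.125.
f(1) ≈ 2.0000, f(2.375) ≈ 2.5981, f(3.75) ≈ 3.0822, f(5.125) ≈ 3.5000.
Sum = Δs · [f(1) + f(2.375) + f(3.75) + f(5.125)].
Sum ≈ 15.3729.

15.3729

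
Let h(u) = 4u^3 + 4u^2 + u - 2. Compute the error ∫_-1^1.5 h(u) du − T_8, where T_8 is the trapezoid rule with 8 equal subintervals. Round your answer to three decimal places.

Exact integral: ∫_-1^1.5 h(u) du ≈ 5.52083.
T_8 ≈ 5.80566.
Error ≈ 5.52083 − 5.80566 ≈ -0.285.

-0.285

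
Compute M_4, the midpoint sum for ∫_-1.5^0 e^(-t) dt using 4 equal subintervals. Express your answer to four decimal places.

3.4614

Δt = (0 − (-1.5))/4 = 0.375.
Midpoints: -1.3125, -0.9375, -0.5625, -0.1875.
f(-1.3125) ≈ 3.7155, f(-0.9375) ≈ 2.5536, f(-0.5625) ≈ 1.7551, f(-0.1875) ≈ 1.2062.
Sum = Δt · [f(-1.3125) + f(-0.9375) + f(-0.5625) + f(-0.1875)].
Sum ≈ 3.4614.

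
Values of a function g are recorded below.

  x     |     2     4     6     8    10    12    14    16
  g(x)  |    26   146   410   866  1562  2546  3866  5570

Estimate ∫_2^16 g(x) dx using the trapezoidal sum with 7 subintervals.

24388

Δx = 2.
T_7 = (2/2)·[26 + 2·146 + 2·410 + 2·866 + 2·1562 + 2·2546 + 2·3866 + 5570] = 24388.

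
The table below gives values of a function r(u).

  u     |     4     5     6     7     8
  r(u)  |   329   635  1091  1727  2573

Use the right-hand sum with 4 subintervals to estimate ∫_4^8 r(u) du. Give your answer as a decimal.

Δu = 1.
Sum = 1·[635 + 1091 + 1727 + 2573] = 6026.

6026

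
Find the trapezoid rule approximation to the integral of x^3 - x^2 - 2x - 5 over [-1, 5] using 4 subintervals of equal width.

71.25

Δx = (5 − (-1))/4 = 1.5.
f(-1) = -5, f(0.5) = -6.125, f(2) = -5, f(3.5) = 18.625, f(5) = 85.
T_4 = (Δx/2)·[f(x_0) + 2f(x_1) + 2f(x_2) + 2f(x_3) + f(x_4)].
Sum = 71.25.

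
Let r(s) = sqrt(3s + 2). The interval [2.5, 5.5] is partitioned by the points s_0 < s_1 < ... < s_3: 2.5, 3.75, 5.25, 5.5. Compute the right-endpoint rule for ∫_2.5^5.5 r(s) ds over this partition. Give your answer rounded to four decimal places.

11.9450

Subinterval widths: 1.25, 1.5, 0.25.
Right endpoints: 3.75, 5.25, 5.5.
r(3.75) ≈ 3.6401, r(5.25) ≈ 4.2131, r(5.5) ≈ 4.3012.
Sum = Σ Δs_i · r(s_i).
Sum ≈ 11.9450.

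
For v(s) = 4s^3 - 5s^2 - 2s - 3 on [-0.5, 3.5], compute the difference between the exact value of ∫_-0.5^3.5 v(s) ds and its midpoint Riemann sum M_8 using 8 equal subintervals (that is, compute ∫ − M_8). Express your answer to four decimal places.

1.0833

Exact integral: ∫_-0.5^3.5 v(s) ds ≈ 54.333333.
M_8 = 53.25.
Error ≈ 54.333333 − 53.25 ≈ 1.0833.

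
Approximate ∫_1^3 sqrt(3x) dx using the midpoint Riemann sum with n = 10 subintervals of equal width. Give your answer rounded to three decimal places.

Δx = (3 − 1)/10 = 0.2.
Midpoints: 1.1, 1.3, 1.5, 1.7, 1.9, 2.1, 2.3, 2.5, 2.7, 2.9.
f(1.1) ≈ 1.817, f(1.3) ≈ 1.975, f(1.5) ≈ 2.121, f(1.7) ≈ 2.258, f(1.9) ≈ 2.387, f(2.1) ≈ 2.510, f(2.3) ≈ 2.627, f(2.5) ≈ 2.739, f(2.7) ≈ 2.846, f(2.9) ≈ 2.950.
Sum = Δx · [f(1.1) + f(1.3) + f(1.5) + ...].
Sum ≈ 4.846.

4.846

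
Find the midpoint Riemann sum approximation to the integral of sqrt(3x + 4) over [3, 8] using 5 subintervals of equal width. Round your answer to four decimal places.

22.5144

Δx = (8 − 3)/5 = 1.
Midpoints: 3.5, 4.5, 5.5, 6.5, 7.5.
f(3.5) ≈ 3.8079, f(4.5) ≈ 4.1833, f(5.5) ≈ 4.5277, f(6.5) ≈ 4.8477, f(7.5) ≈ 5.1478.
Sum = Δx · [f(3.5) + f(4.5) + f(5.5) + f(6.5) + f(7.5)].
Sum ≈ 22.5144.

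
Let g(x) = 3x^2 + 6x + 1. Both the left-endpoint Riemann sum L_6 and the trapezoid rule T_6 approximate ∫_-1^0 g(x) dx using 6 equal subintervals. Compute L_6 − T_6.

-0.25

L_6 ≈ -1.23611.
T_6 ≈ -0.98611.
L_6 − T_6 = -0.25.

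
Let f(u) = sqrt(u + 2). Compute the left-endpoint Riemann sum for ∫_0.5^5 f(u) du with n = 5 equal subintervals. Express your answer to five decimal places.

9.22397

Δu = (5 − 0.5)/5 = 0.9.
Left endpoints: 0.5, 1.4, 2.3, 3.2, 4.1.
f(0.5) ≈ 1.58114, f(1.4) ≈ 1.84391, f(2.3) ≈ 2.07364, f(3.2) ≈ 2.28035, f(4.1) ≈ 2.46982.
Sum = Δu · [f(0.5) + f(1.4) + f(2.3) + f(3.2) + f(4.1)].
Sum ≈ 9.22397.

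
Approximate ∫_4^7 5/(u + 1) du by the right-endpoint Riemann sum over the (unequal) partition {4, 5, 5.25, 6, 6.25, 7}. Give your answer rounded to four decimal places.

Subinterval widths: 1, 0.25, 0.75, 0.25, 0.75.
Right endpoints: 5, 5.25, 6, 6.25, 7.
f(5) = 5/6, f(5.25) = 0.8, f(6) = 5/7, f(6.25) = 20/29, f(7) = 0.625.
Sum = Σ Δu_i · f(u_i).
Sum ≈ 2.2102.

2.2102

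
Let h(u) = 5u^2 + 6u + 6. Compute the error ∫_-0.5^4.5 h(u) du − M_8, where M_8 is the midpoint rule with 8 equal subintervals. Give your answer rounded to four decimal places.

Exact integral: ∫_-0.5^4.5 h(u) du ≈ 242.083333.
M_8 = 241.26953125.
Error ≈ 242.083333 − 241.26953125 ≈ 0.8138.

0.8138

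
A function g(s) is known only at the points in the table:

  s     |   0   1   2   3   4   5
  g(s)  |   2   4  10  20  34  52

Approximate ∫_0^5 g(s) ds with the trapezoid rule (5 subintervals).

Δs = 1.
T_5 = (1/2)·[2 + 2·4 + 2·10 + 2·20 + 2·34 + 52] = 95.

95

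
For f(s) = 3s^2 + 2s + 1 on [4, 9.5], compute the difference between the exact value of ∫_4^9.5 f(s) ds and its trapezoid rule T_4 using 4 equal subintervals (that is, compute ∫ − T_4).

Exact integral: ∫_4^9.5 f(s) ds = 873.125.
T_4 = 878.32421875.
Error = 873.125 − 878.32421875 = -5.19921875.

-5.19921875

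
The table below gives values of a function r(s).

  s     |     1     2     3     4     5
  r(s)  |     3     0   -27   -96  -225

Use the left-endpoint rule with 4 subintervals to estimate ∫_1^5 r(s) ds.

-120

Δs = 1.
Sum = 1·[3 + 0 + (-27) + (-96)] = -120.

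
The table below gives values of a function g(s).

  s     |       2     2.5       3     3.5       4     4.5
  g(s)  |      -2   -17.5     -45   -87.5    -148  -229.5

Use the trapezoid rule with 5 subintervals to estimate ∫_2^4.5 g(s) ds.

Δs = 0.5.
T_5 = (0.5/2)·[(-2) + 2·(-17.5) + 2·(-45) + 2·(-87.5) + 2·(-148) + (-229.5)] = -206.875.

-206.875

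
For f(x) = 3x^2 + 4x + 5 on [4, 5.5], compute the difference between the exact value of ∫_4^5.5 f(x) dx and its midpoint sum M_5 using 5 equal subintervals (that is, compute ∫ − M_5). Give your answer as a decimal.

Exact integral: ∫_4^5.5 f(x) dx = 138.375.
M_5 = 138.34125.
Error = 138.375 − 138.34125 = 0.03375.

0.03375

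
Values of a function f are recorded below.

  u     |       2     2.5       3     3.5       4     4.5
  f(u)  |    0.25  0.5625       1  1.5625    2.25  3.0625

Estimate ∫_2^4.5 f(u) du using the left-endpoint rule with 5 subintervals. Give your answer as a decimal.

2.8125

Δu = 0.5.
Sum = 0.5·[0.25 + 0.5625 + 1 + 1.5625 + 2.25] = 2.8125.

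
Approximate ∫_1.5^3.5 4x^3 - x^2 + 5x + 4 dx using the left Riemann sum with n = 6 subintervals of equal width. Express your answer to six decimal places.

139.574074

Δx = (3.5 − 1.5)/6 = 1/3.
Left endpoints: 1.5, 11/6, 13/6, 2.5, 17/6, 19/6.
f(1.5) = 22.75, f(11/6) = 3721/108, f(13/6) = 5489/108, f(2.5) = 72.75, f(17/6) = 10921/108, f(19/6) = 14777/108.
Sum = Δx · [f(1.5) + f(11/6) + f(13/6) + ...].
Sum ≈ 139.574074.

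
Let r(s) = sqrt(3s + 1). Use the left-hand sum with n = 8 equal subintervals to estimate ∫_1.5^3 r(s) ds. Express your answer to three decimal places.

4.084

Δs = (3 − 1.5)/8 = 0.1875.
Left endpoints: 1.5, 1.6875, 1.875, 2.0625, 2.25, 2.4375, 2.625, 2.8125.
r(1.5) ≈ 2.345, r(1.6875) ≈ 2.462, r(1.875) ≈ 2.574, r(2.0625) ≈ 2.681, r(2.25) ≈ 2.784, r(2.4375) ≈ 2.883, r(2.625) ≈ 2.979, r(2.8125) ≈ 3.072.
Sum = Δs · [r(1.5) + r(1.6875) + r(1.875) + ...].
Sum ≈ 4.084.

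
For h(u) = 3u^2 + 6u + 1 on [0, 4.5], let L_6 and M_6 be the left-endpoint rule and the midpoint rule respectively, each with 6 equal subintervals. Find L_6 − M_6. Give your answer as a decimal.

-31.0078125

L_6 = 124.734375.
M_6 = 155.7421875.
L_6 − M_6 = -31.0078125.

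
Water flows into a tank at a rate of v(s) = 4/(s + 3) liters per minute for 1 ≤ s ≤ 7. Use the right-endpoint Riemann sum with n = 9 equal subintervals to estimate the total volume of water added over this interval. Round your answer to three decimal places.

Δs = (7 − 1)/9 = 2/3.
Right endpoints: 5/3, 7/3, 3, 11/3, 13/3, 5, 17/3, 19/3, 7.
v(5/3) = 6/7, v(7/3) = 0.75, v(3) = 2/3, v(11/3) = 0.6, v(13/3) = 6/11, v(5) = 0.5, v(17/3) = 6/13, v(19/3) = 3/7, v(7) = 0.4.
Sum = Δs · [v(5/3) + v(7/3) + v(3) + ...].
Sum ≈ 3.473.

3.473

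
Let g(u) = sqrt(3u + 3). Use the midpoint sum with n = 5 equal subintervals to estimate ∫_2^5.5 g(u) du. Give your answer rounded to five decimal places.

13.13874

Δu = (5.5 − 2)/5 = 0.7.
Midpoints: 2.35, 3.05, 3.75, 4.45, 5.15.
g(2.35) ≈ 3.17017, g(3.05) ≈ 3.48569, g(3.75) ≈ 3.77492, g(4.45) ≈ 4.04351, g(5.15) ≈ 4.29535.
Sum = Δu · [g(2.35) + g(3.05) + g(3.75) + g(4.45) + g(5.15)].
Sum ≈ 13.13874.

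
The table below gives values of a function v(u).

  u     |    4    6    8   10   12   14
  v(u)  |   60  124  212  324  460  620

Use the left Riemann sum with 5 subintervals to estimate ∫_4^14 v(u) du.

2360

Δu = 2.
Sum = 2·[60 + 124 + 212 + 324 + 460] = 2360.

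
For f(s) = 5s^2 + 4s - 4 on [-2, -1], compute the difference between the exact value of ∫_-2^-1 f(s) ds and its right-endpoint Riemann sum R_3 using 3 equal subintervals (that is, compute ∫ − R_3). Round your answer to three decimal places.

Exact integral: ∫_-2^-1 f(s) ds ≈ 1.66667.
R_3 ≈ -0.07407.
Error ≈ 1.66667 − (-0.07407) ≈ 1.741.

1.741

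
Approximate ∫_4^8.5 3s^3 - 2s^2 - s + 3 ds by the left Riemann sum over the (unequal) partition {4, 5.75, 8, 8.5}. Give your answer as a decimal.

2108.01953125

Subinterval widths: 1.75, 2.25, 0.5.
Left endpoints: 4, 5.75, 8.
f(4) = 159, f(5.75) = 501.453125, f(8) = 1403.
Sum = Σ Δs_i · f(s_i).
Sum = 2108.01953125.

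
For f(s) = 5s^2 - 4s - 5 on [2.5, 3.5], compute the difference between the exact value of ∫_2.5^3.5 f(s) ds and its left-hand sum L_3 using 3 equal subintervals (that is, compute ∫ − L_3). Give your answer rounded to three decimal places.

4.241

Exact integral: ∫_2.5^3.5 f(s) ds ≈ 28.41667.
L_3 ≈ 24.17593.
Error ≈ 28.41667 − 24.17593 ≈ 4.241.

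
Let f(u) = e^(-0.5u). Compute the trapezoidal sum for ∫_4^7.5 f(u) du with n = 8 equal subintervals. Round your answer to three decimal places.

0.225

Δu = (7.5 − 4)/8 = 0.4375.
f(4) ≈ 0.135, f(4.4375) ≈ 0.109, f(4.875) ≈ 0.087, f(5.3125) ≈ 0.070, f(5.75) ≈ 0.056, f(6.1875) ≈ 0.045, f(6.625) ≈ 0.036, f(7.0625) ≈ 0.029, f(7.5) ≈ 0.024.
T_8 = (Δu/2)·[f(u_0) + 2f(u_1) + ... + 2f(u_{7}) + f(u_8)].
Sum ≈ 0.225.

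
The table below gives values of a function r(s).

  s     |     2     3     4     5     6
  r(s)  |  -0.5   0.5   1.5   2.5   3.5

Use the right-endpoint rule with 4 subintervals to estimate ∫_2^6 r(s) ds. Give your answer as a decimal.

8

Δs = 1.
Sum = 1·[0.5 + 1.5 + 2.5 + 3.5] = 8.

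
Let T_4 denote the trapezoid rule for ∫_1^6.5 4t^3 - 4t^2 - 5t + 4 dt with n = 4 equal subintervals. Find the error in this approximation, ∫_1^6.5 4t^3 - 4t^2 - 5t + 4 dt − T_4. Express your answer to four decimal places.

-71.0560

Exact integral: ∫_1^6.5 f(t) dt ≈ 1338.104167.
T_4 = 1409.16015625.
Error ≈ 1338.104167 − 1409.16015625 ≈ -71.0560.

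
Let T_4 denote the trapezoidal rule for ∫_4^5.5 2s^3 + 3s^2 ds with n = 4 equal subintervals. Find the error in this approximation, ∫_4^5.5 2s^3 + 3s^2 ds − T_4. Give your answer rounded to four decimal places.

-1.1074

Exact integral: ∫_4^5.5 f(s) ds = 431.90625.
T_4 ≈ 433.013672.
Error ≈ 431.90625 − 433.013672 ≈ -1.1074.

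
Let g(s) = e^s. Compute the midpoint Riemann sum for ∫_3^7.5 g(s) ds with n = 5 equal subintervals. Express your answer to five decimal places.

1729.00913

Δs = (7.5 − 3)/5 = 0.9.
Midpoints: 3.45, 4.35, 5.25, 6.15, 7.05.
g(3.45) ≈ 31.50039, g(4.35) ≈ 77.47846, g(5.25) ≈ 190.56627, g(6.15) ≈ 468.71739, g(7.05) ≈ 1152.85874.
Sum = Δs · [g(3.45) + g(4.35) + g(5.25) + g(6.15) + g(7.05)].
Sum ≈ 1729.00913.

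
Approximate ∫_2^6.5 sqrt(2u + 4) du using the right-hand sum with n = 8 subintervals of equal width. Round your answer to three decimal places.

Δu = (6.5 − 2)/8 = 0.5625.
Right endpoints: 2.5625, 3.125, 3.6875, 4.25, 4.8125, 5.375, 5.9375, 6.5.
f(2.5625) ≈ 3.021, f(3.125) ≈ 3.202, f(3.6875) ≈ 3.373, f(4.25) ≈ 3.536, f(4.8125) ≈ 3.691, f(5.375) ≈ 3.841, f(5.9375) ≈ 3.984, f(6.5) ≈ 4.123.
Sum = Δu · [f(2.5625) + f(3.125) + f(3.6875) + ...].
Sum ≈ 16.183.

16.183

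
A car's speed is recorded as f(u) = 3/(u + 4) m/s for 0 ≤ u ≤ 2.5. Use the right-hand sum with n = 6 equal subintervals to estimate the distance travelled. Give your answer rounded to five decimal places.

1.39811

Δu = (2.5 − 0)/6 = 5/12.
Right endpoints: 5/12, 5/6, 1.25, 5/3, 25/12, 2.5.
f(5/12) = 36/53, f(5/6) = 18/29, f(1.25) = 4/7, f(5/3) = 9/17, f(25/12) = 36/73, f(2.5) = 6/13.
Sum = Δu · [f(5/12) + f(5/6) + f(1.25) + ...].
Sum ≈ 1.39811.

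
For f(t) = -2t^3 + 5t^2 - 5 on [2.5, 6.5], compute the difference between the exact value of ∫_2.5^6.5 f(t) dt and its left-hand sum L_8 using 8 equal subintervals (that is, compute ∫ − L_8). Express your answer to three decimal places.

Exact integral: ∫_2.5^6.5 f(t) dt ≈ -461.33333.
L_8 = -380.5.
Error ≈ -461.33333 − (-380.5) ≈ -80.833.

-80.833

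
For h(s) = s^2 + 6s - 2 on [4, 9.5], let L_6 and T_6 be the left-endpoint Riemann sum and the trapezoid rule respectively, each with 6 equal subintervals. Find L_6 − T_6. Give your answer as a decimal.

-49.15625

L_6 ≈ 427.82233796.
T_6 ≈ 476.97858796.
L_6 − T_6 = -49.15625.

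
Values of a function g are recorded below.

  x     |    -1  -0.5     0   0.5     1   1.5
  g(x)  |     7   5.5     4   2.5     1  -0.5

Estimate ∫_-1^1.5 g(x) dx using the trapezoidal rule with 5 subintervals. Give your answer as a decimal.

8.125

Δx = 0.5.
T_5 = (0.5/2)·[7 + 2·5.5 + 2·4 + 2·2.5 + 2·1 + (-0.5)] = 8.125.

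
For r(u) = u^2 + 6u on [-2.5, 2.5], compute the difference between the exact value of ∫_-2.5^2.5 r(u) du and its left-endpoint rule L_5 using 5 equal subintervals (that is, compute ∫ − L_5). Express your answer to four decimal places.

14.1667

Exact integral: ∫_-2.5^2.5 r(u) du ≈ 10.416667.
L_5 = -3.75.
Error ≈ 10.416667 − (-3.75) ≈ 14.1667.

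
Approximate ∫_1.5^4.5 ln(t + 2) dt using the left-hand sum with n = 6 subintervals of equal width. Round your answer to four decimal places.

Δt = (4.5 − 1.5)/6 = 0.5.
Left endpoints: 1.5, 2, 2.5, 3, 3.5, 4.
f(1.5) ≈ 1.2528, f(2) ≈ 1.3863, f(2.5) ≈ 1.5041, f(3) ≈ 1.6094, f(3.5) ≈ 1.7047, f(4) ≈ 1.7918.
Sum = Δt · [f(1.5) + f(2) + f(2.5) + ...].
Sum ≈ 4.6245.

4.6245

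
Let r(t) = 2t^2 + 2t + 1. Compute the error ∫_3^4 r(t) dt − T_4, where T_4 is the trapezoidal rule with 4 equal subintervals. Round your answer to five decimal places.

-0.02083

Exact integral: ∫_3^4 r(t) dt ≈ 32.6666667.
T_4 = 32.6875.
Error ≈ 32.6666667 − 32.6875 ≈ -0.02083.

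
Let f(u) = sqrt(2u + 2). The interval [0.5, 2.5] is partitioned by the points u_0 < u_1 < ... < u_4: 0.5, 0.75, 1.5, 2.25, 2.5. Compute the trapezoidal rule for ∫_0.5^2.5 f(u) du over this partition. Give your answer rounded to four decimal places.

Subinterval widths: 0.25, 0.75, 0.75, 0.25.
f(0.5) ≈ 1.7321, f(0.75) ≈ 1.8708, f(1.5) ≈ 2.2361, f(2.25) ≈ 2.5495, f(2.5) ≈ 2.6458.
On each subinterval the trapezoid contributes (Δu_i/2)·[f(u_{i-1}) + f(u_i)].
Sum ≈ 4.4344.

4.4344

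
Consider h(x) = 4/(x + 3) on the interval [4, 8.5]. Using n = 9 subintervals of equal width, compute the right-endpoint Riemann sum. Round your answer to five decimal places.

Δx = (8.5 − 4)/9 = 0.5.
Right endpoints: 4.5, 5, 5.5, 6, 6.5, 7, 7.5, 8, 8.5.
h(4.5) = 8/15, h(5) = 0.5, h(5.5) = 8/17, h(6) = 4/9, h(6.5) = 8/19, h(7) = 0.4, h(7.5) = 8/21, h(8) = 4/11, h(8.5) = 8/23.
Sum = Δx · [h(4.5) + h(5) + h(5.5) + ...].
Sum ≈ 1.93092.

1.93092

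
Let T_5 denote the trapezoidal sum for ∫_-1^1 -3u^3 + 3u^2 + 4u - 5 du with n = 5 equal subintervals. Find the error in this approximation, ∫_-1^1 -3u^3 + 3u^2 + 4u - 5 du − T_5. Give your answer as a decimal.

-0.16

Exact integral: ∫_-1^1 f(u) du = -8.
T_5 = -7.84.
Error = -8 − (-7.84) = -0.16.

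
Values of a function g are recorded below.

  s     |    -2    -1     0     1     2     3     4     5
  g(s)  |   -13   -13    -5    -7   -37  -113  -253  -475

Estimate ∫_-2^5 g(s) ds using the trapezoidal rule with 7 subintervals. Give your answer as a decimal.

-672

Δs = 1.
T_7 = (1/2)·[(-13) + 2·(-13) + 2·(-5) + 2·(-7) + 2·(-37) + 2·(-113) + 2·(-253) + (-475)] = -672.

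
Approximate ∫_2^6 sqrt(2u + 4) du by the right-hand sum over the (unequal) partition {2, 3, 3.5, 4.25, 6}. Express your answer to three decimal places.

14.472

Subinterval widths: 1, 0.5, 0.75, 1.75.
Right endpoints: 3, 3.5, 4.25, 6.
f(3) ≈ 3.162, f(3.5) ≈ 3.317, f(4.25) ≈ 3.536, f(6) ≈ 4.000.
Sum = Σ Δu_i · f(u_i).
Sum ≈ 14.472.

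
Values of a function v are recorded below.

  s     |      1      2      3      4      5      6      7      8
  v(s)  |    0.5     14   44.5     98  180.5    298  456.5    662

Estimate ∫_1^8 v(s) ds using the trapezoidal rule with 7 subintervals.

Δs = 1.
T_7 = (1/2)·[0.5 + 2·14 + 2·44.5 + 2·98 + 2·180.5 + 2·298 + 2·456.5 + 662] = 1422.75.

1422.75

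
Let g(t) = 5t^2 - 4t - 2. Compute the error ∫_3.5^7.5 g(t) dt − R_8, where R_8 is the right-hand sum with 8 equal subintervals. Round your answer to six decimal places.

-51.833333

Exact integral: ∫_3.5^7.5 g(t) dt ≈ 535.66666667.
R_8 = 587.5.
Error ≈ 535.66666667 − 587.5 ≈ -51.833333.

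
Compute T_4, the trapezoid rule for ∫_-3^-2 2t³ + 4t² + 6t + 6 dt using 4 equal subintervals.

Δt = (-2 − (-3))/4 = 0.25.
f(-3) = -30, f(-2.75) = -21.84375, f(-2.5) = -15.25, f(-2.25) = -10.03125, f(-2) = -6.
T_4 = (Δt/2)·[f(t_0) + 2f(t_1) + 2f(t_2) + 2f(t_3) + f(t_4)].
Sum = -16.28125.

-16.28125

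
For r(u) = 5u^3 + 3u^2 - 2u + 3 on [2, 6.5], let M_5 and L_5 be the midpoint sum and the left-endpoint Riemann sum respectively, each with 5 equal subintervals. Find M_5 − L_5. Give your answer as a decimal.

M_5 = 2432.9278125.
L_5 = 1846.26.
M_5 − L_5 = 586.6678125.

586.6678125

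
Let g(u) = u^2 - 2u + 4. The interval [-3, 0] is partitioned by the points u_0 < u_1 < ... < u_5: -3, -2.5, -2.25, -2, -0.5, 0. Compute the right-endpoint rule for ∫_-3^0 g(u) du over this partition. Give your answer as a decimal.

23.890625

Subinterval widths: 0.5, 0.25, 0.25, 1.5, 0.5.
Right endpoints: -2.5, -2.25, -2, -0.5, 0.
g(-2.5) = 15.25, g(-2.25) = 13.5625, g(-2) = 12, g(-0.5) = 5.25, g(0) = 4.
Sum = Σ Δu_i · g(u_i).
Sum = 23.890625.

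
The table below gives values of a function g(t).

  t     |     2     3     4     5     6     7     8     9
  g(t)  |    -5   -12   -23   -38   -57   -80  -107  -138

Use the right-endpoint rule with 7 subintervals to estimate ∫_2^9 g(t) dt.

-455

Δt = 1.
Sum = 1·[(-12) + (-23) + (-38) + (-57) + (-80) + (-107) + (-138)] = -455.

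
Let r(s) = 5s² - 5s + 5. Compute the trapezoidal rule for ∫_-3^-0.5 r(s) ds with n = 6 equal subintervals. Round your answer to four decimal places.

79.5284

Δs = (-0.5 − (-3))/6 = 5/12.
r(-3) = 65, r(-31/12) = 7385/144, r(-13/6) = 1415/36, r(-1.75) = 29.0625, r(-4/3) = 185/9, r(-11/12) = 1985/144, r(-0.5) = 8.75.
T_6 = (Δs/2)·[r(s_0) + 2r(s_1) + ... + 2r(s_{5}) + r(s_6)].
Sum ≈ 79.5284.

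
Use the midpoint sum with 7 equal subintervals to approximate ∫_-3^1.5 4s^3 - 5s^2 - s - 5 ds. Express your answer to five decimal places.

Δs = (1.5 − (-3))/7 = 9/14.
Midpoints: -75/28, -57/28, -39/28, -0.75, -3/28, 15/28, 33/28.
f(-75/28) = -315745/2744, f(-57/28) = -39397/686, f(-39/28) = -66175/2744, f(-0.75) = -8.75, f(-3/28) = -13597/2744, f(15/28) = -2180/343, f(33/28) = -18043/2744.
Sum = Δs · [f(-75/28) + f(-57/28) + f(-39/28) + ...].
Sum ≈ -143.51786.

-143.51786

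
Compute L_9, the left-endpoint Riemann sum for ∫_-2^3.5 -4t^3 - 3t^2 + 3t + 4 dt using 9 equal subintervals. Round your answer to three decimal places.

Δt = (3.5 − (-2))/9 = 11/18.
Left endpoints: -2, -25/18, -7/9, -1/6, 4/9, 19/18, 5/3, 41/18, 26/9.
f(-2) = 18, f(-25/18) = 13889/2916, f(-7/9) = 1264/729, f(-1/6) = 371/108, f(4/9) = 3200/729, f(19/18) = -2567/2916, f(5/3) = -482/27, f(41/18) = -151639/2916, f(26/9) = -79322/729.
Sum = Δt · [f(-2) + f(-25/18) + f(-7/9) + ...].
Sum ≈ -89.969.

-89.969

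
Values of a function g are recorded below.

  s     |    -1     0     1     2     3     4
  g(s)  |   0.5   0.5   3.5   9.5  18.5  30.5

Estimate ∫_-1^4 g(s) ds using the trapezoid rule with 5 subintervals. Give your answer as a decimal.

47.5

Δs = 1.
T_5 = (1/2)·[0.5 + 2·0.5 + 2·3.5 + 2·9.5 + 2·18.5 + 30.5] = 47.5.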